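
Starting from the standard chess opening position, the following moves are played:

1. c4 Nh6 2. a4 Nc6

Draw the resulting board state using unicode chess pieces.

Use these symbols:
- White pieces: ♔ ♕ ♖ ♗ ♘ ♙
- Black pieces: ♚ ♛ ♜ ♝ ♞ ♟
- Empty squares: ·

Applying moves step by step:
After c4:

♜ ♞ ♝ ♛ ♚ ♝ ♞ ♜
♟ ♟ ♟ ♟ ♟ ♟ ♟ ♟
· · · · · · · ·
· · · · · · · ·
· · ♙ · · · · ·
· · · · · · · ·
♙ ♙ · ♙ ♙ ♙ ♙ ♙
♖ ♘ ♗ ♕ ♔ ♗ ♘ ♖


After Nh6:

♜ ♞ ♝ ♛ ♚ ♝ · ♜
♟ ♟ ♟ ♟ ♟ ♟ ♟ ♟
· · · · · · · ♞
· · · · · · · ·
· · ♙ · · · · ·
· · · · · · · ·
♙ ♙ · ♙ ♙ ♙ ♙ ♙
♖ ♘ ♗ ♕ ♔ ♗ ♘ ♖


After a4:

♜ ♞ ♝ ♛ ♚ ♝ · ♜
♟ ♟ ♟ ♟ ♟ ♟ ♟ ♟
· · · · · · · ♞
· · · · · · · ·
♙ · ♙ · · · · ·
· · · · · · · ·
· ♙ · ♙ ♙ ♙ ♙ ♙
♖ ♘ ♗ ♕ ♔ ♗ ♘ ♖


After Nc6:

♜ · ♝ ♛ ♚ ♝ · ♜
♟ ♟ ♟ ♟ ♟ ♟ ♟ ♟
· · ♞ · · · · ♞
· · · · · · · ·
♙ · ♙ · · · · ·
· · · · · · · ·
· ♙ · ♙ ♙ ♙ ♙ ♙
♖ ♘ ♗ ♕ ♔ ♗ ♘ ♖



  a b c d e f g h
  ─────────────────
8│♜ · ♝ ♛ ♚ ♝ · ♜│8
7│♟ ♟ ♟ ♟ ♟ ♟ ♟ ♟│7
6│· · ♞ · · · · ♞│6
5│· · · · · · · ·│5
4│♙ · ♙ · · · · ·│4
3│· · · · · · · ·│3
2│· ♙ · ♙ ♙ ♙ ♙ ♙│2
1│♖ ♘ ♗ ♕ ♔ ♗ ♘ ♖│1
  ─────────────────
  a b c d e f g h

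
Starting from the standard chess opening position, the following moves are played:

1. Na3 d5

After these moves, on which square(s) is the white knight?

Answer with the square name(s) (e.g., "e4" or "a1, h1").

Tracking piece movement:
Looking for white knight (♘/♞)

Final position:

  a b c d e f g h
  ─────────────────
8│♜ ♞ ♝ ♛ ♚ ♝ ♞ ♜│8
7│♟ ♟ ♟ · ♟ ♟ ♟ ♟│7
6│· · · · · · · ·│6
5│· · · ♟ · · · ·│5
4│· · · · · · · ·│4
3│♘ · · · · · · ·│3
2│♙ ♙ ♙ ♙ ♙ ♙ ♙ ♙│2
1│♖ · ♗ ♕ ♔ ♗ ♘ ♖│1
  ─────────────────
  a b c d e f g h


a3, g1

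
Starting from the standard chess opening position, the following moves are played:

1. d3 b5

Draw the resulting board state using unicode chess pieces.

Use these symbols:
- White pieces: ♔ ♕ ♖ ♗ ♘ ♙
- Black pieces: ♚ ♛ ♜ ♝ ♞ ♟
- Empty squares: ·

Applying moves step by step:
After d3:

♜ ♞ ♝ ♛ ♚ ♝ ♞ ♜
♟ ♟ ♟ ♟ ♟ ♟ ♟ ♟
· · · · · · · ·
· · · · · · · ·
· · · · · · · ·
· · · ♙ · · · ·
♙ ♙ ♙ · ♙ ♙ ♙ ♙
♖ ♘ ♗ ♕ ♔ ♗ ♘ ♖


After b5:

♜ ♞ ♝ ♛ ♚ ♝ ♞ ♜
♟ · ♟ ♟ ♟ ♟ ♟ ♟
· · · · · · · ·
· ♟ · · · · · ·
· · · · · · · ·
· · · ♙ · · · ·
♙ ♙ ♙ · ♙ ♙ ♙ ♙
♖ ♘ ♗ ♕ ♔ ♗ ♘ ♖



  a b c d e f g h
  ─────────────────
8│♜ ♞ ♝ ♛ ♚ ♝ ♞ ♜│8
7│♟ · ♟ ♟ ♟ ♟ ♟ ♟│7
6│· · · · · · · ·│6
5│· ♟ · · · · · ·│5
4│· · · · · · · ·│4
3│· · · ♙ · · · ·│3
2│♙ ♙ ♙ · ♙ ♙ ♙ ♙│2
1│♖ ♘ ♗ ♕ ♔ ♗ ♘ ♖│1
  ─────────────────
  a b c d e f g h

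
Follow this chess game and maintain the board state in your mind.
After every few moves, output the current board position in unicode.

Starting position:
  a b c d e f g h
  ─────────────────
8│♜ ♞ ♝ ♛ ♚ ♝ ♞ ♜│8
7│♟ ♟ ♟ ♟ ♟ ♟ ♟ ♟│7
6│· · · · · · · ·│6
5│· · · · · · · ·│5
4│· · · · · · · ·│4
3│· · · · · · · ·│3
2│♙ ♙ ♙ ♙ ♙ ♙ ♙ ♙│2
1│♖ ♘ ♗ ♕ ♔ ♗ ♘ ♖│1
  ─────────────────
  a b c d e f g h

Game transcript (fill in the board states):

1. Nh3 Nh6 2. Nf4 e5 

  a b c d e f g h
  ─────────────────
8│♜ ♞ ♝ ♛ ♚ ♝ · ♜│8
7│♟ ♟ ♟ ♟ · ♟ ♟ ♟│7
6│· · · · · · · ♞│6
5│· · · · ♟ · · ·│5
4│· · · · · ♘ · ·│4
3│· · · · · · · ·│3
2│♙ ♙ ♙ ♙ ♙ ♙ ♙ ♙│2
1│♖ ♘ ♗ ♕ ♔ ♗ · ♖│1
  ─────────────────
  a b c d e f g h

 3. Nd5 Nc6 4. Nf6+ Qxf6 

  a b c d e f g h
  ─────────────────
8│♜ · ♝ · ♚ ♝ · ♜│8
7│♟ ♟ ♟ ♟ · ♟ ♟ ♟│7
6│· · ♞ · · ♛ · ♞│6
5│· · · · ♟ · · ·│5
4│· · · · · · · ·│4
3│· · · · · · · ·│3
2│♙ ♙ ♙ ♙ ♙ ♙ ♙ ♙│2
1│♖ ♘ ♗ ♕ ♔ ♗ · ♖│1
  ─────────────────
  a b c d e f g h

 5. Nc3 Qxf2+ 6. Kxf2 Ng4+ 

  a b c d e f g h
  ─────────────────
8│♜ · ♝ · ♚ ♝ · ♜│8
7│♟ ♟ ♟ ♟ · ♟ ♟ ♟│7
6│· · ♞ · · · · ·│6
5│· · · · ♟ · · ·│5
4│· · · · · · ♞ ·│4
3│· · ♘ · · · · ·│3
2│♙ ♙ ♙ ♙ ♙ ♔ ♙ ♙│2
1│♖ · ♗ ♕ · ♗ · ♖│1
  ─────────────────
  a b c d e f g h

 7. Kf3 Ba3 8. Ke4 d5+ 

  a b c d e f g h
  ─────────────────
8│♜ · ♝ · ♚ · · ♜│8
7│♟ ♟ ♟ · · ♟ ♟ ♟│7
6│· · ♞ · · · · ·│6
5│· · · ♟ ♟ · · ·│5
4│· · · · ♔ · ♞ ·│4
3│♝ · ♘ · · · · ·│3
2│♙ ♙ ♙ ♙ ♙ · ♙ ♙│2
1│♖ · ♗ ♕ · ♗ · ♖│1
  ─────────────────
  a b c d e f g h

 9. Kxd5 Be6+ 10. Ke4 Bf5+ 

  a b c d e f g h
  ─────────────────
8│♜ · · · ♚ · · ♜│8
7│♟ ♟ ♟ · · ♟ ♟ ♟│7
6│· · ♞ · · · · ·│6
5│· · · · ♟ ♝ · ·│5
4│· · · · ♔ · ♞ ·│4
3│♝ · ♘ · · · · ·│3
2│♙ ♙ ♙ ♙ ♙ · ♙ ♙│2
1│♖ · ♗ ♕ · ♗ · ♖│1
  ─────────────────
  a b c d e f g h



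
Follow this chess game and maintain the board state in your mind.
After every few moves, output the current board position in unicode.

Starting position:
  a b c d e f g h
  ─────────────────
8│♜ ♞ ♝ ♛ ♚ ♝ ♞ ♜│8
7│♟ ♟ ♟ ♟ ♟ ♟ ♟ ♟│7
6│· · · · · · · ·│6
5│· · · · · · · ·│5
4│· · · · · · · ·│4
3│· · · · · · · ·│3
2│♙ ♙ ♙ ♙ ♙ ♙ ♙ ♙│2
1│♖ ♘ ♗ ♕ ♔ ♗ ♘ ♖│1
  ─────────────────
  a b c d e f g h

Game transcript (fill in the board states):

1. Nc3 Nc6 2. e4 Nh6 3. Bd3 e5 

  a b c d e f g h
  ─────────────────
8│♜ · ♝ ♛ ♚ ♝ · ♜│8
7│♟ ♟ ♟ ♟ · ♟ ♟ ♟│7
6│· · ♞ · · · · ♞│6
5│· · · · ♟ · · ·│5
4│· · · · ♙ · · ·│4
3│· · ♘ ♗ · · · ·│3
2│♙ ♙ ♙ ♙ · ♙ ♙ ♙│2
1│♖ · ♗ ♕ ♔ · ♘ ♖│1
  ─────────────────
  a b c d e f g h

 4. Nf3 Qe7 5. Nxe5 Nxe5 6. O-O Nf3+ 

  a b c d e f g h
  ─────────────────
8│♜ · ♝ · ♚ ♝ · ♜│8
7│♟ ♟ ♟ ♟ ♛ ♟ ♟ ♟│7
6│· · · · · · · ♞│6
5│· · · · · · · ·│5
4│· · · · ♙ · · ·│4
3│· · ♘ ♗ · ♞ · ·│3
2│♙ ♙ ♙ ♙ · ♙ ♙ ♙│2
1│♖ · ♗ ♕ · ♖ ♔ ·│1
  ─────────────────
  a b c d e f g h

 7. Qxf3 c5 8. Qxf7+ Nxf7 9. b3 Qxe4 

  a b c d e f g h
  ─────────────────
8│♜ · ♝ · ♚ ♝ · ♜│8
7│♟ ♟ · ♟ · ♞ ♟ ♟│7
6│· · · · · · · ·│6
5│· · ♟ · · · · ·│5
4│· · · · ♛ · · ·│4
3│· ♙ ♘ ♗ · · · ·│3
2│♙ · ♙ ♙ · ♙ ♙ ♙│2
1│♖ · ♗ · · ♖ ♔ ·│1
  ─────────────────
  a b c d e f g h

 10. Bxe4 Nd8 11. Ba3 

  a b c d e f g h
  ─────────────────
8│♜ · ♝ ♞ ♚ ♝ · ♜│8
7│♟ ♟ · ♟ · · ♟ ♟│7
6│· · · · · · · ·│6
5│· · ♟ · · · · ·│5
4│· · · · ♗ · · ·│4
3│♗ ♙ ♘ · · · · ·│3
2│♙ · ♙ ♙ · ♙ ♙ ♙│2
1│♖ · · · · ♖ ♔ ·│1
  ─────────────────
  a b c d e f g h


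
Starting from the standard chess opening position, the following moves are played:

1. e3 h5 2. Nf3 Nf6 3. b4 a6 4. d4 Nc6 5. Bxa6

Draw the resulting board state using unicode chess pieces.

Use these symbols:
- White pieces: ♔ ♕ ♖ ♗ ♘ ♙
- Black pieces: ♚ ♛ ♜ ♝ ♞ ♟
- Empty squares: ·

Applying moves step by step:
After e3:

♜ ♞ ♝ ♛ ♚ ♝ ♞ ♜
♟ ♟ ♟ ♟ ♟ ♟ ♟ ♟
· · · · · · · ·
· · · · · · · ·
· · · · · · · ·
· · · · ♙ · · ·
♙ ♙ ♙ ♙ · ♙ ♙ ♙
♖ ♘ ♗ ♕ ♔ ♗ ♘ ♖


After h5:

♜ ♞ ♝ ♛ ♚ ♝ ♞ ♜
♟ ♟ ♟ ♟ ♟ ♟ ♟ ·
· · · · · · · ·
· · · · · · · ♟
· · · · · · · ·
· · · · ♙ · · ·
♙ ♙ ♙ ♙ · ♙ ♙ ♙
♖ ♘ ♗ ♕ ♔ ♗ ♘ ♖


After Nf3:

♜ ♞ ♝ ♛ ♚ ♝ ♞ ♜
♟ ♟ ♟ ♟ ♟ ♟ ♟ ·
· · · · · · · ·
· · · · · · · ♟
· · · · · · · ·
· · · · ♙ ♘ · ·
♙ ♙ ♙ ♙ · ♙ ♙ ♙
♖ ♘ ♗ ♕ ♔ ♗ · ♖


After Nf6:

♜ ♞ ♝ ♛ ♚ ♝ · ♜
♟ ♟ ♟ ♟ ♟ ♟ ♟ ·
· · · · · ♞ · ·
· · · · · · · ♟
· · · · · · · ·
· · · · ♙ ♘ · ·
♙ ♙ ♙ ♙ · ♙ ♙ ♙
♖ ♘ ♗ ♕ ♔ ♗ · ♖


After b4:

♜ ♞ ♝ ♛ ♚ ♝ · ♜
♟ ♟ ♟ ♟ ♟ ♟ ♟ ·
· · · · · ♞ · ·
· · · · · · · ♟
· ♙ · · · · · ·
· · · · ♙ ♘ · ·
♙ · ♙ ♙ · ♙ ♙ ♙
♖ ♘ ♗ ♕ ♔ ♗ · ♖


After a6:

♜ ♞ ♝ ♛ ♚ ♝ · ♜
· ♟ ♟ ♟ ♟ ♟ ♟ ·
♟ · · · · ♞ · ·
· · · · · · · ♟
· ♙ · · · · · ·
· · · · ♙ ♘ · ·
♙ · ♙ ♙ · ♙ ♙ ♙
♖ ♘ ♗ ♕ ♔ ♗ · ♖


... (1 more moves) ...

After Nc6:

♜ · ♝ ♛ ♚ ♝ · ♜
· ♟ ♟ ♟ ♟ ♟ ♟ ·
♟ · ♞ · · ♞ · ·
· · · · · · · ♟
· ♙ · ♙ · · · ·
· · · · ♙ ♘ · ·
♙ · ♙ · · ♙ ♙ ♙
♖ ♘ ♗ ♕ ♔ ♗ · ♖


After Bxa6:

♜ · ♝ ♛ ♚ ♝ · ♜
· ♟ ♟ ♟ ♟ ♟ ♟ ·
♗ · ♞ · · ♞ · ·
· · · · · · · ♟
· ♙ · ♙ · · · ·
· · · · ♙ ♘ · ·
♙ · ♙ · · ♙ ♙ ♙
♖ ♘ ♗ ♕ ♔ · · ♖



  a b c d e f g h
  ─────────────────
8│♜ · ♝ ♛ ♚ ♝ · ♜│8
7│· ♟ ♟ ♟ ♟ ♟ ♟ ·│7
6│♗ · ♞ · · ♞ · ·│6
5│· · · · · · · ♟│5
4│· ♙ · ♙ · · · ·│4
3│· · · · ♙ ♘ · ·│3
2│♙ · ♙ · · ♙ ♙ ♙│2
1│♖ ♘ ♗ ♕ ♔ · · ♖│1
  ─────────────────
  a b c d e f g h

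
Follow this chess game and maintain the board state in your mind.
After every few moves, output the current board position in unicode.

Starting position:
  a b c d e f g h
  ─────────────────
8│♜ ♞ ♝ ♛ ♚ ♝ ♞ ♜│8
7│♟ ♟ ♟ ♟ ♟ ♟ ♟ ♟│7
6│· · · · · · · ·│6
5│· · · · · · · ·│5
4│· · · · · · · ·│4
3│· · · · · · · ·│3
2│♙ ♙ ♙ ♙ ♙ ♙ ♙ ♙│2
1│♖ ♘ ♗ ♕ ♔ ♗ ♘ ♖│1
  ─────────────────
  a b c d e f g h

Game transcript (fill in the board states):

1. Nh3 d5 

  a b c d e f g h
  ─────────────────
8│♜ ♞ ♝ ♛ ♚ ♝ ♞ ♜│8
7│♟ ♟ ♟ · ♟ ♟ ♟ ♟│7
6│· · · · · · · ·│6
5│· · · ♟ · · · ·│5
4│· · · · · · · ·│4
3│· · · · · · · ♘│3
2│♙ ♙ ♙ ♙ ♙ ♙ ♙ ♙│2
1│♖ ♘ ♗ ♕ ♔ ♗ · ♖│1
  ─────────────────
  a b c d e f g h

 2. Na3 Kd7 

  a b c d e f g h
  ─────────────────
8│♜ ♞ ♝ ♛ · ♝ ♞ ♜│8
7│♟ ♟ ♟ ♚ ♟ ♟ ♟ ♟│7
6│· · · · · · · ·│6
5│· · · ♟ · · · ·│5
4│· · · · · · · ·│4
3│♘ · · · · · · ♘│3
2│♙ ♙ ♙ ♙ ♙ ♙ ♙ ♙│2
1│♖ · ♗ ♕ ♔ ♗ · ♖│1
  ─────────────────
  a b c d e f g h

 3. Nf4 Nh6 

  a b c d e f g h
  ─────────────────
8│♜ ♞ ♝ ♛ · ♝ · ♜│8
7│♟ ♟ ♟ ♚ ♟ ♟ ♟ ♟│7
6│· · · · · · · ♞│6
5│· · · ♟ · · · ·│5
4│· · · · · ♘ · ·│4
3│♘ · · · · · · ·│3
2│♙ ♙ ♙ ♙ ♙ ♙ ♙ ♙│2
1│♖ · ♗ ♕ ♔ ♗ · ♖│1
  ─────────────────
  a b c d e f g h

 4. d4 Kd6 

  a b c d e f g h
  ─────────────────
8│♜ ♞ ♝ ♛ · ♝ · ♜│8
7│♟ ♟ ♟ · ♟ ♟ ♟ ♟│7
6│· · · ♚ · · · ♞│6
5│· · · ♟ · · · ·│5
4│· · · ♙ · ♘ · ·│4
3│♘ · · · · · · ·│3
2│♙ ♙ ♙ · ♙ ♙ ♙ ♙│2
1│♖ · ♗ ♕ ♔ ♗ · ♖│1
  ─────────────────
  a b c d e f g h

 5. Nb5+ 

  a b c d e f g h
  ─────────────────
8│♜ ♞ ♝ ♛ · ♝ · ♜│8
7│♟ ♟ ♟ · ♟ ♟ ♟ ♟│7
6│· · · ♚ · · · ♞│6
5│· ♘ · ♟ · · · ·│5
4│· · · ♙ · ♘ · ·│4
3│· · · · · · · ·│3
2│♙ ♙ ♙ · ♙ ♙ ♙ ♙│2
1│♖ · ♗ ♕ ♔ ♗ · ♖│1
  ─────────────────
  a b c d e f g h


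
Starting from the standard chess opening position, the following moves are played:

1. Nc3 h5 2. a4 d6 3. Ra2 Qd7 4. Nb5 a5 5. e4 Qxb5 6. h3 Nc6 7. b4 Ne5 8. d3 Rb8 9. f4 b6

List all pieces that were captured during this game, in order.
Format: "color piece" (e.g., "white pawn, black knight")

Tracking captures:
  Qxb5: captured white knight

white knight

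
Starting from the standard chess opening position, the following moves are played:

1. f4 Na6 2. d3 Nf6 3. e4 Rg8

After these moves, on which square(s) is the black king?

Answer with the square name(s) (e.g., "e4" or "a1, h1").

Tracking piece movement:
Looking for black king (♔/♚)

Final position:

  a b c d e f g h
  ─────────────────
8│♜ · ♝ ♛ ♚ ♝ ♜ ·│8
7│♟ ♟ ♟ ♟ ♟ ♟ ♟ ♟│7
6│♞ · · · · ♞ · ·│6
5│· · · · · · · ·│5
4│· · · · ♙ ♙ · ·│4
3│· · · ♙ · · · ·│3
2│♙ ♙ ♙ · · · ♙ ♙│2
1│♖ ♘ ♗ ♕ ♔ ♗ ♘ ♖│1
  ─────────────────
  a b c d e f g h


e8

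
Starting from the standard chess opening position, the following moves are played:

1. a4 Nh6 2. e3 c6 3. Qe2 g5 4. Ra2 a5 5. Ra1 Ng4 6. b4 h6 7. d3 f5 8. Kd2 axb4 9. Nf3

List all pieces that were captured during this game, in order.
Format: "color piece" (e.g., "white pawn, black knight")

Tracking captures:
  axb4: captured white pawn

white pawn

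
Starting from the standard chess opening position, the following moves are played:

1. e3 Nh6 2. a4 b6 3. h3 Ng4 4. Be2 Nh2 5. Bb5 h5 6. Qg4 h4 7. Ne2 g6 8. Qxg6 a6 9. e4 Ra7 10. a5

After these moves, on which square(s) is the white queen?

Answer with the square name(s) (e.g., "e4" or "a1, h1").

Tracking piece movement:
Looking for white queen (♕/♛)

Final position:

  a b c d e f g h
  ─────────────────
8│· ♞ ♝ ♛ ♚ ♝ · ♜│8
7│♜ · ♟ ♟ ♟ ♟ · ·│7
6│♟ ♟ · · · · ♕ ·│6
5│♙ ♗ · · · · · ·│5
4│· · · · ♙ · · ♟│4
3│· · · · · · · ♙│3
2│· ♙ ♙ ♙ ♘ ♙ ♙ ♞│2
1│♖ ♘ ♗ · ♔ · · ♖│1
  ─────────────────
  a b c d e f g h


g6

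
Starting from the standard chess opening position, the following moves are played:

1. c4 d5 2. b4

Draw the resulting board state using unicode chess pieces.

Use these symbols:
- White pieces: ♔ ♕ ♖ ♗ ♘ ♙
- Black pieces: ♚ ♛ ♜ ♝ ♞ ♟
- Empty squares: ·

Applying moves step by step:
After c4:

♜ ♞ ♝ ♛ ♚ ♝ ♞ ♜
♟ ♟ ♟ ♟ ♟ ♟ ♟ ♟
· · · · · · · ·
· · · · · · · ·
· · ♙ · · · · ·
· · · · · · · ·
♙ ♙ · ♙ ♙ ♙ ♙ ♙
♖ ♘ ♗ ♕ ♔ ♗ ♘ ♖


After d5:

♜ ♞ ♝ ♛ ♚ ♝ ♞ ♜
♟ ♟ ♟ · ♟ ♟ ♟ ♟
· · · · · · · ·
· · · ♟ · · · ·
· · ♙ · · · · ·
· · · · · · · ·
♙ ♙ · ♙ ♙ ♙ ♙ ♙
♖ ♘ ♗ ♕ ♔ ♗ ♘ ♖


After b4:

♜ ♞ ♝ ♛ ♚ ♝ ♞ ♜
♟ ♟ ♟ · ♟ ♟ ♟ ♟
· · · · · · · ·
· · · ♟ · · · ·
· ♙ ♙ · · · · ·
· · · · · · · ·
♙ · · ♙ ♙ ♙ ♙ ♙
♖ ♘ ♗ ♕ ♔ ♗ ♘ ♖



  a b c d e f g h
  ─────────────────
8│♜ ♞ ♝ ♛ ♚ ♝ ♞ ♜│8
7│♟ ♟ ♟ · ♟ ♟ ♟ ♟│7
6│· · · · · · · ·│6
5│· · · ♟ · · · ·│5
4│· ♙ ♙ · · · · ·│4
3│· · · · · · · ·│3
2│♙ · · ♙ ♙ ♙ ♙ ♙│2
1│♖ ♘ ♗ ♕ ♔ ♗ ♘ ♖│1
  ─────────────────
  a b c d e f g h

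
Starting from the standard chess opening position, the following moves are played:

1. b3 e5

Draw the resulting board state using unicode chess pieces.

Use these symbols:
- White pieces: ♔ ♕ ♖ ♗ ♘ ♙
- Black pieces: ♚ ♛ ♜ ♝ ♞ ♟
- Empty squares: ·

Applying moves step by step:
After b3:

♜ ♞ ♝ ♛ ♚ ♝ ♞ ♜
♟ ♟ ♟ ♟ ♟ ♟ ♟ ♟
· · · · · · · ·
· · · · · · · ·
· · · · · · · ·
· ♙ · · · · · ·
♙ · ♙ ♙ ♙ ♙ ♙ ♙
♖ ♘ ♗ ♕ ♔ ♗ ♘ ♖


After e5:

♜ ♞ ♝ ♛ ♚ ♝ ♞ ♜
♟ ♟ ♟ ♟ · ♟ ♟ ♟
· · · · · · · ·
· · · · ♟ · · ·
· · · · · · · ·
· ♙ · · · · · ·
♙ · ♙ ♙ ♙ ♙ ♙ ♙
♖ ♘ ♗ ♕ ♔ ♗ ♘ ♖



  a b c d e f g h
  ─────────────────
8│♜ ♞ ♝ ♛ ♚ ♝ ♞ ♜│8
7│♟ ♟ ♟ ♟ · ♟ ♟ ♟│7
6│· · · · · · · ·│6
5│· · · · ♟ · · ·│5
4│· · · · · · · ·│4
3│· ♙ · · · · · ·│3
2│♙ · ♙ ♙ ♙ ♙ ♙ ♙│2
1│♖ ♘ ♗ ♕ ♔ ♗ ♘ ♖│1
  ─────────────────
  a b c d e f g h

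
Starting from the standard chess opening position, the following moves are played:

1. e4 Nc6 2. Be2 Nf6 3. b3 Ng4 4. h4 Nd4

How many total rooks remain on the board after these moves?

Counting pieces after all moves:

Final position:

  a b c d e f g h
  ─────────────────
8│♜ · ♝ ♛ ♚ ♝ · ♜│8
7│♟ ♟ ♟ ♟ ♟ ♟ ♟ ♟│7
6│· · · · · · · ·│6
5│· · · · · · · ·│5
4│· · · ♞ ♙ · ♞ ♙│4
3│· ♙ · · · · · ·│3
2│♙ · ♙ ♙ ♗ ♙ ♙ ·│2
1│♖ ♘ ♗ ♕ ♔ · ♘ ♖│1
  ─────────────────
  a b c d e f g h


4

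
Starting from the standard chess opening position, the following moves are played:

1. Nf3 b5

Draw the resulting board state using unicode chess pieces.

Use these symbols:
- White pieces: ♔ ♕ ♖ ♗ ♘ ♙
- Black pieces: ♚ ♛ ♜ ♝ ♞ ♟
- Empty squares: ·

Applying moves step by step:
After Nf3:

♜ ♞ ♝ ♛ ♚ ♝ ♞ ♜
♟ ♟ ♟ ♟ ♟ ♟ ♟ ♟
· · · · · · · ·
· · · · · · · ·
· · · · · · · ·
· · · · · ♘ · ·
♙ ♙ ♙ ♙ ♙ ♙ ♙ ♙
♖ ♘ ♗ ♕ ♔ ♗ · ♖


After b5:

♜ ♞ ♝ ♛ ♚ ♝ ♞ ♜
♟ · ♟ ♟ ♟ ♟ ♟ ♟
· · · · · · · ·
· ♟ · · · · · ·
· · · · · · · ·
· · · · · ♘ · ·
♙ ♙ ♙ ♙ ♙ ♙ ♙ ♙
♖ ♘ ♗ ♕ ♔ ♗ · ♖



  a b c d e f g h
  ─────────────────
8│♜ ♞ ♝ ♛ ♚ ♝ ♞ ♜│8
7│♟ · ♟ ♟ ♟ ♟ ♟ ♟│7
6│· · · · · · · ·│6
5│· ♟ · · · · · ·│5
4│· · · · · · · ·│4
3│· · · · · ♘ · ·│3
2│♙ ♙ ♙ ♙ ♙ ♙ ♙ ♙│2
1│♖ ♘ ♗ ♕ ♔ ♗ · ♖│1
  ─────────────────
  a b c d e f g h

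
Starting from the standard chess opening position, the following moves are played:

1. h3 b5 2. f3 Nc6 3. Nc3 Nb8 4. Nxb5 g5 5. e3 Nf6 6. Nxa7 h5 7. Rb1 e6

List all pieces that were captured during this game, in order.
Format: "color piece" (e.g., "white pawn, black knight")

Tracking captures:
  Nxb5: captured black pawn
  Nxa7: captured black pawn

black pawn, black pawn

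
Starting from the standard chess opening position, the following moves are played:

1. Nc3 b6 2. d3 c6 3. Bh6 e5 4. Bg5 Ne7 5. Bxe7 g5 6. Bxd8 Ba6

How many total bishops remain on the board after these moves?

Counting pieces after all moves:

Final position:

  a b c d e f g h
  ─────────────────
8│♜ ♞ · ♗ ♚ ♝ · ♜│8
7│♟ · · ♟ · ♟ · ♟│7
6│♝ ♟ ♟ · · · · ·│6
5│· · · · ♟ · ♟ ·│5
4│· · · · · · · ·│4
3│· · ♘ ♙ · · · ·│3
2│♙ ♙ ♙ · ♙ ♙ ♙ ♙│2
1│♖ · · ♕ ♔ ♗ ♘ ♖│1
  ─────────────────
  a b c d e f g h


4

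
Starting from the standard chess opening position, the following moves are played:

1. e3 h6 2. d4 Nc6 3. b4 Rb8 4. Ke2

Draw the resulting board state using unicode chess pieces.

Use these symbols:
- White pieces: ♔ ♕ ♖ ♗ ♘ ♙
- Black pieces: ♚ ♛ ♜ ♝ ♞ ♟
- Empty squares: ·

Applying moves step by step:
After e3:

♜ ♞ ♝ ♛ ♚ ♝ ♞ ♜
♟ ♟ ♟ ♟ ♟ ♟ ♟ ♟
· · · · · · · ·
· · · · · · · ·
· · · · · · · ·
· · · · ♙ · · ·
♙ ♙ ♙ ♙ · ♙ ♙ ♙
♖ ♘ ♗ ♕ ♔ ♗ ♘ ♖


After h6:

♜ ♞ ♝ ♛ ♚ ♝ ♞ ♜
♟ ♟ ♟ ♟ ♟ ♟ ♟ ·
· · · · · · · ♟
· · · · · · · ·
· · · · · · · ·
· · · · ♙ · · ·
♙ ♙ ♙ ♙ · ♙ ♙ ♙
♖ ♘ ♗ ♕ ♔ ♗ ♘ ♖


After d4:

♜ ♞ ♝ ♛ ♚ ♝ ♞ ♜
♟ ♟ ♟ ♟ ♟ ♟ ♟ ·
· · · · · · · ♟
· · · · · · · ·
· · · ♙ · · · ·
· · · · ♙ · · ·
♙ ♙ ♙ · · ♙ ♙ ♙
♖ ♘ ♗ ♕ ♔ ♗ ♘ ♖


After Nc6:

♜ · ♝ ♛ ♚ ♝ ♞ ♜
♟ ♟ ♟ ♟ ♟ ♟ ♟ ·
· · ♞ · · · · ♟
· · · · · · · ·
· · · ♙ · · · ·
· · · · ♙ · · ·
♙ ♙ ♙ · · ♙ ♙ ♙
♖ ♘ ♗ ♕ ♔ ♗ ♘ ♖


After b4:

♜ · ♝ ♛ ♚ ♝ ♞ ♜
♟ ♟ ♟ ♟ ♟ ♟ ♟ ·
· · ♞ · · · · ♟
· · · · · · · ·
· ♙ · ♙ · · · ·
· · · · ♙ · · ·
♙ · ♙ · · ♙ ♙ ♙
♖ ♘ ♗ ♕ ♔ ♗ ♘ ♖


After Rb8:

· ♜ ♝ ♛ ♚ ♝ ♞ ♜
♟ ♟ ♟ ♟ ♟ ♟ ♟ ·
· · ♞ · · · · ♟
· · · · · · · ·
· ♙ · ♙ · · · ·
· · · · ♙ · · ·
♙ · ♙ · · ♙ ♙ ♙
♖ ♘ ♗ ♕ ♔ ♗ ♘ ♖


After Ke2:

· ♜ ♝ ♛ ♚ ♝ ♞ ♜
♟ ♟ ♟ ♟ ♟ ♟ ♟ ·
· · ♞ · · · · ♟
· · · · · · · ·
· ♙ · ♙ · · · ·
· · · · ♙ · · ·
♙ · ♙ · ♔ ♙ ♙ ♙
♖ ♘ ♗ ♕ · ♗ ♘ ♖



  a b c d e f g h
  ─────────────────
8│· ♜ ♝ ♛ ♚ ♝ ♞ ♜│8
7│♟ ♟ ♟ ♟ ♟ ♟ ♟ ·│7
6│· · ♞ · · · · ♟│6
5│· · · · · · · ·│5
4│· ♙ · ♙ · · · ·│4
3│· · · · ♙ · · ·│3
2│♙ · ♙ · ♔ ♙ ♙ ♙│2
1│♖ ♘ ♗ ♕ · ♗ ♘ ♖│1
  ─────────────────
  a b c d e f g h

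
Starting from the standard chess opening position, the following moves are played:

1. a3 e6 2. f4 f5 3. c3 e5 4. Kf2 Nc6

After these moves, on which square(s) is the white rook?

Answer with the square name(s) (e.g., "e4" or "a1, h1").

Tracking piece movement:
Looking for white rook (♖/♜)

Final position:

  a b c d e f g h
  ─────────────────
8│♜ · ♝ ♛ ♚ ♝ ♞ ♜│8
7│♟ ♟ ♟ ♟ · · ♟ ♟│7
6│· · ♞ · · · · ·│6
5│· · · · ♟ ♟ · ·│5
4│· · · · · ♙ · ·│4
3│♙ · ♙ · · · · ·│3
2│· ♙ · ♙ ♙ ♔ ♙ ♙│2
1│♖ ♘ ♗ ♕ · ♗ ♘ ♖│1
  ─────────────────
  a b c d e f g h


a1, h1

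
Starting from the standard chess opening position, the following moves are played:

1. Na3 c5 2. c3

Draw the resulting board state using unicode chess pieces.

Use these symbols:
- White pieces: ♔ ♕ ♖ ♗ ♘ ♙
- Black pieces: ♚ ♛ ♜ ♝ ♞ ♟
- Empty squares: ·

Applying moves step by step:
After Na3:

♜ ♞ ♝ ♛ ♚ ♝ ♞ ♜
♟ ♟ ♟ ♟ ♟ ♟ ♟ ♟
· · · · · · · ·
· · · · · · · ·
· · · · · · · ·
♘ · · · · · · ·
♙ ♙ ♙ ♙ ♙ ♙ ♙ ♙
♖ · ♗ ♕ ♔ ♗ ♘ ♖


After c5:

♜ ♞ ♝ ♛ ♚ ♝ ♞ ♜
♟ ♟ · ♟ ♟ ♟ ♟ ♟
· · · · · · · ·
· · ♟ · · · · ·
· · · · · · · ·
♘ · · · · · · ·
♙ ♙ ♙ ♙ ♙ ♙ ♙ ♙
♖ · ♗ ♕ ♔ ♗ ♘ ♖


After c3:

♜ ♞ ♝ ♛ ♚ ♝ ♞ ♜
♟ ♟ · ♟ ♟ ♟ ♟ ♟
· · · · · · · ·
· · ♟ · · · · ·
· · · · · · · ·
♘ · ♙ · · · · ·
♙ ♙ · ♙ ♙ ♙ ♙ ♙
♖ · ♗ ♕ ♔ ♗ ♘ ♖



  a b c d e f g h
  ─────────────────
8│♜ ♞ ♝ ♛ ♚ ♝ ♞ ♜│8
7│♟ ♟ · ♟ ♟ ♟ ♟ ♟│7
6│· · · · · · · ·│6
5│· · ♟ · · · · ·│5
4│· · · · · · · ·│4
3│♘ · ♙ · · · · ·│3
2│♙ ♙ · ♙ ♙ ♙ ♙ ♙│2
1│♖ · ♗ ♕ ♔ ♗ ♘ ♖│1
  ─────────────────
  a b c d e f g h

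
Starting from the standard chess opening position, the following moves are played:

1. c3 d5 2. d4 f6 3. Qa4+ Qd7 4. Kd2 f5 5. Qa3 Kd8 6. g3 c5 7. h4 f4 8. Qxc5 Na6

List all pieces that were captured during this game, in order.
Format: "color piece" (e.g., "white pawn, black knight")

Tracking captures:
  Qxc5: captured black pawn

black pawn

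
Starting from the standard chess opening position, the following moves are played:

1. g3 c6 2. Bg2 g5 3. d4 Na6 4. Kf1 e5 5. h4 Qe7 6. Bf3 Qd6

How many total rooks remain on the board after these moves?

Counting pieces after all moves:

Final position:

  a b c d e f g h
  ─────────────────
8│♜ · ♝ · ♚ ♝ ♞ ♜│8
7│♟ ♟ · ♟ · ♟ · ♟│7
6│♞ · ♟ ♛ · · · ·│6
5│· · · · ♟ · ♟ ·│5
4│· · · ♙ · · · ♙│4
3│· · · · · ♗ ♙ ·│3
2│♙ ♙ ♙ · ♙ ♙ · ·│2
1│♖ ♘ ♗ ♕ · ♔ ♘ ♖│1
  ─────────────────
  a b c d e f g h


4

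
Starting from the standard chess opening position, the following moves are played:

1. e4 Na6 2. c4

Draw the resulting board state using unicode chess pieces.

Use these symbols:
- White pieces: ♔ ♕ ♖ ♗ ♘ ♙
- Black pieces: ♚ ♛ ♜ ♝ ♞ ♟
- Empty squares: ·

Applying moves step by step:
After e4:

♜ ♞ ♝ ♛ ♚ ♝ ♞ ♜
♟ ♟ ♟ ♟ ♟ ♟ ♟ ♟
· · · · · · · ·
· · · · · · · ·
· · · · ♙ · · ·
· · · · · · · ·
♙ ♙ ♙ ♙ · ♙ ♙ ♙
♖ ♘ ♗ ♕ ♔ ♗ ♘ ♖


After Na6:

♜ · ♝ ♛ ♚ ♝ ♞ ♜
♟ ♟ ♟ ♟ ♟ ♟ ♟ ♟
♞ · · · · · · ·
· · · · · · · ·
· · · · ♙ · · ·
· · · · · · · ·
♙ ♙ ♙ ♙ · ♙ ♙ ♙
♖ ♘ ♗ ♕ ♔ ♗ ♘ ♖


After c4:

♜ · ♝ ♛ ♚ ♝ ♞ ♜
♟ ♟ ♟ ♟ ♟ ♟ ♟ ♟
♞ · · · · · · ·
· · · · · · · ·
· · ♙ · ♙ · · ·
· · · · · · · ·
♙ ♙ · ♙ · ♙ ♙ ♙
♖ ♘ ♗ ♕ ♔ ♗ ♘ ♖



  a b c d e f g h
  ─────────────────
8│♜ · ♝ ♛ ♚ ♝ ♞ ♜│8
7│♟ ♟ ♟ ♟ ♟ ♟ ♟ ♟│7
6│♞ · · · · · · ·│6
5│· · · · · · · ·│5
4│· · ♙ · ♙ · · ·│4
3│· · · · · · · ·│3
2│♙ ♙ · ♙ · ♙ ♙ ♙│2
1│♖ ♘ ♗ ♕ ♔ ♗ ♘ ♖│1
  ─────────────────
  a b c d e f g h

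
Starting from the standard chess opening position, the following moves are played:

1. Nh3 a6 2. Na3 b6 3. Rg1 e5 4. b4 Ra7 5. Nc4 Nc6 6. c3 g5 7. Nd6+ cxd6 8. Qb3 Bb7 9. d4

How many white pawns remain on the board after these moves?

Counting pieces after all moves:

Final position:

  a b c d e f g h
  ─────────────────
8│· · · ♛ ♚ ♝ ♞ ♜│8
7│♜ ♝ · ♟ · ♟ · ♟│7
6│♟ ♟ ♞ ♟ · · · ·│6
5│· · · · ♟ · ♟ ·│5
4│· ♙ · ♙ · · · ·│4
3│· ♕ ♙ · · · · ♘│3
2│♙ · · · ♙ ♙ ♙ ♙│2
1│♖ · ♗ · ♔ ♗ ♖ ·│1
  ─────────────────
  a b c d e f g h


8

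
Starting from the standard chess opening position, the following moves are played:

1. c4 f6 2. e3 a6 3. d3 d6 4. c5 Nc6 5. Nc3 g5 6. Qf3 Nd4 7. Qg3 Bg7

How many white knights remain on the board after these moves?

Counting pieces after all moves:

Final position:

  a b c d e f g h
  ─────────────────
8│♜ · ♝ ♛ ♚ · ♞ ♜│8
7│· ♟ ♟ · ♟ · ♝ ♟│7
6│♟ · · ♟ · ♟ · ·│6
5│· · ♙ · · · ♟ ·│5
4│· · · ♞ · · · ·│4
3│· · ♘ ♙ ♙ · ♕ ·│3
2│♙ ♙ · · · ♙ ♙ ♙│2
1│♖ · ♗ · ♔ ♗ ♘ ♖│1
  ─────────────────
  a b c d e f g h


2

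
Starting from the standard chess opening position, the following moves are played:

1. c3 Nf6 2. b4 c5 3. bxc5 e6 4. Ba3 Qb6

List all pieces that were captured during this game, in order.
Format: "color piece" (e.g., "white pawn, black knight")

Tracking captures:
  bxc5: captured black pawn

black pawn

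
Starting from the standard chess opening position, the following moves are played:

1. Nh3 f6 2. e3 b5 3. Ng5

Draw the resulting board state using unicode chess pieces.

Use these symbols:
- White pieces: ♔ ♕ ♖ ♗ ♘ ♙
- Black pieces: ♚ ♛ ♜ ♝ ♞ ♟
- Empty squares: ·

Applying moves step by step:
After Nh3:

♜ ♞ ♝ ♛ ♚ ♝ ♞ ♜
♟ ♟ ♟ ♟ ♟ ♟ ♟ ♟
· · · · · · · ·
· · · · · · · ·
· · · · · · · ·
· · · · · · · ♘
♙ ♙ ♙ ♙ ♙ ♙ ♙ ♙
♖ ♘ ♗ ♕ ♔ ♗ · ♖


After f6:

♜ ♞ ♝ ♛ ♚ ♝ ♞ ♜
♟ ♟ ♟ ♟ ♟ · ♟ ♟
· · · · · ♟ · ·
· · · · · · · ·
· · · · · · · ·
· · · · · · · ♘
♙ ♙ ♙ ♙ ♙ ♙ ♙ ♙
♖ ♘ ♗ ♕ ♔ ♗ · ♖


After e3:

♜ ♞ ♝ ♛ ♚ ♝ ♞ ♜
♟ ♟ ♟ ♟ ♟ · ♟ ♟
· · · · · ♟ · ·
· · · · · · · ·
· · · · · · · ·
· · · · ♙ · · ♘
♙ ♙ ♙ ♙ · ♙ ♙ ♙
♖ ♘ ♗ ♕ ♔ ♗ · ♖


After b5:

♜ ♞ ♝ ♛ ♚ ♝ ♞ ♜
♟ · ♟ ♟ ♟ · ♟ ♟
· · · · · ♟ · ·
· ♟ · · · · · ·
· · · · · · · ·
· · · · ♙ · · ♘
♙ ♙ ♙ ♙ · ♙ ♙ ♙
♖ ♘ ♗ ♕ ♔ ♗ · ♖


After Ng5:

♜ ♞ ♝ ♛ ♚ ♝ ♞ ♜
♟ · ♟ ♟ ♟ · ♟ ♟
· · · · · ♟ · ·
· ♟ · · · · ♘ ·
· · · · · · · ·
· · · · ♙ · · ·
♙ ♙ ♙ ♙ · ♙ ♙ ♙
♖ ♘ ♗ ♕ ♔ ♗ · ♖



  a b c d e f g h
  ─────────────────
8│♜ ♞ ♝ ♛ ♚ ♝ ♞ ♜│8
7│♟ · ♟ ♟ ♟ · ♟ ♟│7
6│· · · · · ♟ · ·│6
5│· ♟ · · · · ♘ ·│5
4│· · · · · · · ·│4
3│· · · · ♙ · · ·│3
2│♙ ♙ ♙ ♙ · ♙ ♙ ♙│2
1│♖ ♘ ♗ ♕ ♔ ♗ · ♖│1
  ─────────────────
  a b c d e f g h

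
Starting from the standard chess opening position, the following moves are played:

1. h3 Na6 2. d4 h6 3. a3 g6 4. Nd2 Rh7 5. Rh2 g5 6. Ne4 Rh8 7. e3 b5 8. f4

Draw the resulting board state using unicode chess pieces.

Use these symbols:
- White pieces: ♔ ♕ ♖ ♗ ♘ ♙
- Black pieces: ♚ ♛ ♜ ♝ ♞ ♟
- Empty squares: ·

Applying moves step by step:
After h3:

♜ ♞ ♝ ♛ ♚ ♝ ♞ ♜
♟ ♟ ♟ ♟ ♟ ♟ ♟ ♟
· · · · · · · ·
· · · · · · · ·
· · · · · · · ·
· · · · · · · ♙
♙ ♙ ♙ ♙ ♙ ♙ ♙ ·
♖ ♘ ♗ ♕ ♔ ♗ ♘ ♖


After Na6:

♜ · ♝ ♛ ♚ ♝ ♞ ♜
♟ ♟ ♟ ♟ ♟ ♟ ♟ ♟
♞ · · · · · · ·
· · · · · · · ·
· · · · · · · ·
· · · · · · · ♙
♙ ♙ ♙ ♙ ♙ ♙ ♙ ·
♖ ♘ ♗ ♕ ♔ ♗ ♘ ♖


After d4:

♜ · ♝ ♛ ♚ ♝ ♞ ♜
♟ ♟ ♟ ♟ ♟ ♟ ♟ ♟
♞ · · · · · · ·
· · · · · · · ·
· · · ♙ · · · ·
· · · · · · · ♙
♙ ♙ ♙ · ♙ ♙ ♙ ·
♖ ♘ ♗ ♕ ♔ ♗ ♘ ♖


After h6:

♜ · ♝ ♛ ♚ ♝ ♞ ♜
♟ ♟ ♟ ♟ ♟ ♟ ♟ ·
♞ · · · · · · ♟
· · · · · · · ·
· · · ♙ · · · ·
· · · · · · · ♙
♙ ♙ ♙ · ♙ ♙ ♙ ·
♖ ♘ ♗ ♕ ♔ ♗ ♘ ♖


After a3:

♜ · ♝ ♛ ♚ ♝ ♞ ♜
♟ ♟ ♟ ♟ ♟ ♟ ♟ ·
♞ · · · · · · ♟
· · · · · · · ·
· · · ♙ · · · ·
♙ · · · · · · ♙
· ♙ ♙ · ♙ ♙ ♙ ·
♖ ♘ ♗ ♕ ♔ ♗ ♘ ♖


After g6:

♜ · ♝ ♛ ♚ ♝ ♞ ♜
♟ ♟ ♟ ♟ ♟ ♟ · ·
♞ · · · · · ♟ ♟
· · · · · · · ·
· · · ♙ · · · ·
♙ · · · · · · ♙
· ♙ ♙ · ♙ ♙ ♙ ·
♖ ♘ ♗ ♕ ♔ ♗ ♘ ♖


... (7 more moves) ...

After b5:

♜ · ♝ ♛ ♚ ♝ ♞ ♜
♟ · ♟ ♟ ♟ ♟ · ·
♞ · · · · · · ♟
· ♟ · · · · ♟ ·
· · · ♙ ♘ · · ·
♙ · · · ♙ · · ♙
· ♙ ♙ · · ♙ ♙ ♖
♖ · ♗ ♕ ♔ ♗ ♘ ·


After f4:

♜ · ♝ ♛ ♚ ♝ ♞ ♜
♟ · ♟ ♟ ♟ ♟ · ·
♞ · · · · · · ♟
· ♟ · · · · ♟ ·
· · · ♙ ♘ ♙ · ·
♙ · · · ♙ · · ♙
· ♙ ♙ · · · ♙ ♖
♖ · ♗ ♕ ♔ ♗ ♘ ·



  a b c d e f g h
  ─────────────────
8│♜ · ♝ ♛ ♚ ♝ ♞ ♜│8
7│♟ · ♟ ♟ ♟ ♟ · ·│7
6│♞ · · · · · · ♟│6
5│· ♟ · · · · ♟ ·│5
4│· · · ♙ ♘ ♙ · ·│4
3│♙ · · · ♙ · · ♙│3
2│· ♙ ♙ · · · ♙ ♖│2
1│♖ · ♗ ♕ ♔ ♗ ♘ ·│1
  ─────────────────
  a b c d e f g h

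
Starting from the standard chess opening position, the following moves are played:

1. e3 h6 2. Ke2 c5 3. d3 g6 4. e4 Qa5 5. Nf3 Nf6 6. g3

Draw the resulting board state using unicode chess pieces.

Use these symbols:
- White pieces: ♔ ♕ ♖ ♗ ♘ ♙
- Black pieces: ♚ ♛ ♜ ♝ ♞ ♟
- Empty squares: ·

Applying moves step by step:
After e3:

♜ ♞ ♝ ♛ ♚ ♝ ♞ ♜
♟ ♟ ♟ ♟ ♟ ♟ ♟ ♟
· · · · · · · ·
· · · · · · · ·
· · · · · · · ·
· · · · ♙ · · ·
♙ ♙ ♙ ♙ · ♙ ♙ ♙
♖ ♘ ♗ ♕ ♔ ♗ ♘ ♖


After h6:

♜ ♞ ♝ ♛ ♚ ♝ ♞ ♜
♟ ♟ ♟ ♟ ♟ ♟ ♟ ·
· · · · · · · ♟
· · · · · · · ·
· · · · · · · ·
· · · · ♙ · · ·
♙ ♙ ♙ ♙ · ♙ ♙ ♙
♖ ♘ ♗ ♕ ♔ ♗ ♘ ♖


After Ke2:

♜ ♞ ♝ ♛ ♚ ♝ ♞ ♜
♟ ♟ ♟ ♟ ♟ ♟ ♟ ·
· · · · · · · ♟
· · · · · · · ·
· · · · · · · ·
· · · · ♙ · · ·
♙ ♙ ♙ ♙ ♔ ♙ ♙ ♙
♖ ♘ ♗ ♕ · ♗ ♘ ♖


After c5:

♜ ♞ ♝ ♛ ♚ ♝ ♞ ♜
♟ ♟ · ♟ ♟ ♟ ♟ ·
· · · · · · · ♟
· · ♟ · · · · ·
· · · · · · · ·
· · · · ♙ · · ·
♙ ♙ ♙ ♙ ♔ ♙ ♙ ♙
♖ ♘ ♗ ♕ · ♗ ♘ ♖


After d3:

♜ ♞ ♝ ♛ ♚ ♝ ♞ ♜
♟ ♟ · ♟ ♟ ♟ ♟ ·
· · · · · · · ♟
· · ♟ · · · · ·
· · · · · · · ·
· · · ♙ ♙ · · ·
♙ ♙ ♙ · ♔ ♙ ♙ ♙
♖ ♘ ♗ ♕ · ♗ ♘ ♖


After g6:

♜ ♞ ♝ ♛ ♚ ♝ ♞ ♜
♟ ♟ · ♟ ♟ ♟ · ·
· · · · · · ♟ ♟
· · ♟ · · · · ·
· · · · · · · ·
· · · ♙ ♙ · · ·
♙ ♙ ♙ · ♔ ♙ ♙ ♙
♖ ♘ ♗ ♕ · ♗ ♘ ♖


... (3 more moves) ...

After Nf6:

♜ ♞ ♝ · ♚ ♝ · ♜
♟ ♟ · ♟ ♟ ♟ · ·
· · · · · ♞ ♟ ♟
♛ · ♟ · · · · ·
· · · · ♙ · · ·
· · · ♙ · ♘ · ·
♙ ♙ ♙ · ♔ ♙ ♙ ♙
♖ ♘ ♗ ♕ · ♗ · ♖


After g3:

♜ ♞ ♝ · ♚ ♝ · ♜
♟ ♟ · ♟ ♟ ♟ · ·
· · · · · ♞ ♟ ♟
♛ · ♟ · · · · ·
· · · · ♙ · · ·
· · · ♙ · ♘ ♙ ·
♙ ♙ ♙ · ♔ ♙ · ♙
♖ ♘ ♗ ♕ · ♗ · ♖



  a b c d e f g h
  ─────────────────
8│♜ ♞ ♝ · ♚ ♝ · ♜│8
7│♟ ♟ · ♟ ♟ ♟ · ·│7
6│· · · · · ♞ ♟ ♟│6
5│♛ · ♟ · · · · ·│5
4│· · · · ♙ · · ·│4
3│· · · ♙ · ♘ ♙ ·│3
2│♙ ♙ ♙ · ♔ ♙ · ♙│2
1│♖ ♘ ♗ ♕ · ♗ · ♖│1
  ─────────────────
  a b c d e f g h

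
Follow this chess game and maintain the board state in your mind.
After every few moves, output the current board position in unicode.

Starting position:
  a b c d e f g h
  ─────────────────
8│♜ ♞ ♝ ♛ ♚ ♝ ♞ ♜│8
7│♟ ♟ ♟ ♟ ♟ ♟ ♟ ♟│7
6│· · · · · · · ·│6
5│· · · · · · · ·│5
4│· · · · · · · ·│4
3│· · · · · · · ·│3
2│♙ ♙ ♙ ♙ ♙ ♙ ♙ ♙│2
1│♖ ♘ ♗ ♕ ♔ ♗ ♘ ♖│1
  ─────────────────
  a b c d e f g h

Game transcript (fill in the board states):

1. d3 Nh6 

  a b c d e f g h
  ─────────────────
8│♜ ♞ ♝ ♛ ♚ ♝ · ♜│8
7│♟ ♟ ♟ ♟ ♟ ♟ ♟ ♟│7
6│· · · · · · · ♞│6
5│· · · · · · · ·│5
4│· · · · · · · ·│4
3│· · · ♙ · · · ·│3
2│♙ ♙ ♙ · ♙ ♙ ♙ ♙│2
1│♖ ♘ ♗ ♕ ♔ ♗ ♘ ♖│1
  ─────────────────
  a b c d e f g h

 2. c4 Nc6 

  a b c d e f g h
  ─────────────────
8│♜ · ♝ ♛ ♚ ♝ · ♜│8
7│♟ ♟ ♟ ♟ ♟ ♟ ♟ ♟│7
6│· · ♞ · · · · ♞│6
5│· · · · · · · ·│5
4│· · ♙ · · · · ·│4
3│· · · ♙ · · · ·│3
2│♙ ♙ · · ♙ ♙ ♙ ♙│2
1│♖ ♘ ♗ ♕ ♔ ♗ ♘ ♖│1
  ─────────────────
  a b c d e f g h

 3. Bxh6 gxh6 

  a b c d e f g h
  ─────────────────
8│♜ · ♝ ♛ ♚ ♝ · ♜│8
7│♟ ♟ ♟ ♟ ♟ ♟ · ♟│7
6│· · ♞ · · · · ♟│6
5│· · · · · · · ·│5
4│· · ♙ · · · · ·│4
3│· · · ♙ · · · ·│3
2│♙ ♙ · · ♙ ♙ ♙ ♙│2
1│♖ ♘ · ♕ ♔ ♗ ♘ ♖│1
  ─────────────────
  a b c d e f g h

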